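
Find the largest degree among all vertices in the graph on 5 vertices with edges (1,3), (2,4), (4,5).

Step 1: Count edges incident to each vertex:
  deg(1) = 1 (neighbors: 3)
  deg(2) = 1 (neighbors: 4)
  deg(3) = 1 (neighbors: 1)
  deg(4) = 2 (neighbors: 2, 5)
  deg(5) = 1 (neighbors: 4)

Step 2: Find maximum:
  max(1, 1, 1, 2, 1) = 2 (vertex 4)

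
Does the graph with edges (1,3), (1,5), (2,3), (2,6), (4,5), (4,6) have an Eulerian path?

Step 1: Find the degree of each vertex:
  deg(1) = 2
  deg(2) = 2
  deg(3) = 2
  deg(4) = 2
  deg(5) = 2
  deg(6) = 2

Step 2: Count vertices with odd degree:
  All vertices have even degree (0 odd-degree vertices)

Step 3: Apply Euler's theorem:
  - Eulerian circuit exists iff graph is connected and all vertices have even degree
  - Eulerian path exists iff graph is connected and has 0 or 2 odd-degree vertices

Graph is connected with 0 odd-degree vertices.
Both Eulerian circuit and Eulerian path exist.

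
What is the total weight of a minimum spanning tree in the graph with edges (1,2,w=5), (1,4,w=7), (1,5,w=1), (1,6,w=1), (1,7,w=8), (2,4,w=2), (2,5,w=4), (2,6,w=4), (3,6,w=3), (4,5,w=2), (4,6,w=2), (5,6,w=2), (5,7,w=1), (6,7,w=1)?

Apply Kruskal's algorithm (sort edges by weight, add if no cycle):

Sorted edges by weight:
  (1,5) w=1
  (1,6) w=1
  (5,7) w=1
  (6,7) w=1
  (2,4) w=2
  (4,5) w=2
  (4,6) w=2
  (5,6) w=2
  (3,6) w=3
  (2,6) w=4
  (2,5) w=4
  (1,2) w=5
  (1,4) w=7
  (1,7) w=8

Add edge (1,5) w=1 -- no cycle. Running total: 1
Add edge (1,6) w=1 -- no cycle. Running total: 2
Add edge (5,7) w=1 -- no cycle. Running total: 3
Skip edge (6,7) w=1 -- would create cycle
Add edge (2,4) w=2 -- no cycle. Running total: 5
Add edge (4,5) w=2 -- no cycle. Running total: 7
Skip edge (4,6) w=2 -- would create cycle
Skip edge (5,6) w=2 -- would create cycle
Add edge (3,6) w=3 -- no cycle. Running total: 10

MST edges: (1,5,w=1), (1,6,w=1), (5,7,w=1), (2,4,w=2), (4,5,w=2), (3,6,w=3)
Total MST weight: 1 + 1 + 1 + 2 + 2 + 3 = 10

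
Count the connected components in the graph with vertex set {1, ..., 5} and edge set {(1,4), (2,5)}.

Step 1: Build adjacency list from edges:
  1: 4
  2: 5
  3: (none)
  4: 1
  5: 2

Step 2: Run BFS/DFS from vertex 1:
  Visited: {1, 4}
  Reached 2 of 5 vertices

Step 3: Only 2 of 5 vertices reached. Graph is disconnected.
Connected components: {1, 4}, {2, 5}, {3}
Number of connected components: 3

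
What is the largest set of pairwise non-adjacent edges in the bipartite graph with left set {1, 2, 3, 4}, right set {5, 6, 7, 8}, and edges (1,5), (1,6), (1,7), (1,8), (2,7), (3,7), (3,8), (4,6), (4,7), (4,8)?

Step 1: List the neighbors of each left vertex:
  1: 5, 6, 7, 8
  2: 7
  3: 7, 8
  4: 6, 7, 8

Step 2: Greedily match left vertices, then look for augmenting paths:
  Match 1 -- 5
  Match 2 -- 7
  Match 3 -- 8
  Match 4 -- 6
  No augmenting path remains.

Step 3: Verify this is maximum:
  Matching size 4 = min(|L|, |R|) = min(4, 4), which is an upper bound, so this matching is maximum.

Maximum matching: {(1,5), (2,7), (3,8), (4,6)}
Size: 4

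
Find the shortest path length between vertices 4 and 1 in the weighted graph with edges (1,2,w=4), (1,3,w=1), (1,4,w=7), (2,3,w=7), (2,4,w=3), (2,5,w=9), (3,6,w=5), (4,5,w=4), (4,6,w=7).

Step 1: Build adjacency list with weights:
  1: 2(w=4), 3(w=1), 4(w=7)
  2: 1(w=4), 3(w=7), 4(w=3), 5(w=9)
  3: 1(w=1), 2(w=7), 6(w=5)
  4: 1(w=7), 2(w=3), 5(w=4), 6(w=7)
  5: 2(w=9), 4(w=4)
  6: 3(w=5), 4(w=7)

Step 2: Apply Dijkstra's algorithm from vertex 4:
  Visit vertex 4 (distance=0)
    Update dist[1] = 7
    Update dist[2] = 3
    Update dist[5] = 4
    Update dist[6] = 7
  Visit vertex 2 (distance=3)
    Update dist[3] = 10
  Visit vertex 5 (distance=4)
  Visit vertex 1 (distance=7)
    Update dist[3] = 8

Step 3: Shortest path: 4 -> 1
Total weight: 7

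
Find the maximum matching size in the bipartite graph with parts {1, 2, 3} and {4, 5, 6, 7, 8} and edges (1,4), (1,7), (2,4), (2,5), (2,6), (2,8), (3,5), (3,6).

Step 1: List the neighbors of each left vertex:
  1: 4, 7
  2: 4, 5, 6, 8
  3: 5, 6

Step 2: Greedily match left vertices, then look for augmenting paths:
  Match 1 -- 4
  Match 2 -- 5
  Match 3 -- 6
  No augmenting path remains.

Step 3: Verify this is maximum:
  Matching size 3 = min(|L|, |R|) = min(3, 5), which is an upper bound, so this matching is maximum.

Maximum matching: {(1,4), (2,5), (3,6)}
Size: 3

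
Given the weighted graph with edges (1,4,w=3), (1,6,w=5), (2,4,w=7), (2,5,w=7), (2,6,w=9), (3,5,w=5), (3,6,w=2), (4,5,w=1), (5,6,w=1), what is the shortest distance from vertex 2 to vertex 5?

Step 1: Build adjacency list with weights:
  1: 4(w=3), 6(w=5)
  2: 4(w=7), 5(w=7), 6(w=9)
  3: 5(w=5), 6(w=2)
  4: 1(w=3), 2(w=7), 5(w=1)
  5: 2(w=7), 3(w=5), 4(w=1), 6(w=1)
  6: 1(w=5), 2(w=9), 3(w=2), 5(w=1)

Step 2: Apply Dijkstra's algorithm from vertex 2:
  Visit vertex 2 (distance=0)
    Update dist[4] = 7
    Update dist[5] = 7
    Update dist[6] = 9
  Visit vertex 4 (distance=7)
    Update dist[1] = 10
  Visit vertex 5 (distance=7)
    Update dist[3] = 12
    Update dist[6] = 8

Step 3: Shortest path: 2 -> 5
Total weight: 7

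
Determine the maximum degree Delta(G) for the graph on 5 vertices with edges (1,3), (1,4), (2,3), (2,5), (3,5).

Step 1: Count edges incident to each vertex:
  deg(1) = 2 (neighbors: 3, 4)
  deg(2) = 2 (neighbors: 3, 5)
  deg(3) = 3 (neighbors: 1, 2, 5)
  deg(4) = 1 (neighbors: 1)
  deg(5) = 2 (neighbors: 2, 3)

Step 2: Find maximum:
  max(2, 2, 3, 1, 2) = 3 (vertex 3)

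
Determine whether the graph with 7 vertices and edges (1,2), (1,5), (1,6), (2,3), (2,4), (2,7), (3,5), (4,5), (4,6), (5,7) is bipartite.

Step 1: Attempt 2-coloring using BFS:
  Start at vertex 1, assign color 0
  Color vertex 2 with color 1 (neighbor of 1)
  Color vertex 5 with color 1 (neighbor of 1)
  Color vertex 6 with color 1 (neighbor of 1)
  Color vertex 3 with color 0 (neighbor of 2)
  Color vertex 4 with color 0 (neighbor of 2)
  Color vertex 7 with color 0 (neighbor of 2)

Step 2: 2-coloring succeeded. No conflicts found.
  Set A (color 0): {1, 3, 4, 7}
  Set B (color 1): {2, 5, 6}

The graph is bipartite with partition {1, 3, 4, 7}, {2, 5, 6}.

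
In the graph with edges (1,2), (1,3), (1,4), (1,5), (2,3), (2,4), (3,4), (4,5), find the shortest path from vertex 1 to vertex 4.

Step 1: Build adjacency list:
  1: 2, 3, 4, 5
  2: 1, 3, 4
  3: 1, 2, 4
  4: 1, 2, 3, 5
  5: 1, 4

Step 2: BFS from vertex 1 to find shortest path to 4:
  vertex 2 reached at distance 1
  vertex 3 reached at distance 1
  vertex 4 reached at distance 1

Step 3: Shortest path: 1 -> 4
Path length: 1 edge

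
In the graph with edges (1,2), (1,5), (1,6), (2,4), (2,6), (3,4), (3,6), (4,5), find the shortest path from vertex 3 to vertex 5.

Step 1: Build adjacency list:
  1: 2, 5, 6
  2: 1, 4, 6
  3: 4, 6
  4: 2, 3, 5
  5: 1, 4
  6: 1, 2, 3

Step 2: BFS from vertex 3 to find shortest path to 5:
  vertex 4 reached at distance 1
  vertex 6 reached at distance 1
  vertex 2 reached at distance 2
  vertex 5 reached at distance 2

Step 3: Shortest path: 3 -> 4 -> 5
Path length: 2 edges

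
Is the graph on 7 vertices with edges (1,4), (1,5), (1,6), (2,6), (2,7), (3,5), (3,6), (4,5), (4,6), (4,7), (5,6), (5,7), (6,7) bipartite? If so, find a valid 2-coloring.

Step 1: Attempt 2-coloring using BFS:
  Start at vertex 1, assign color 0
  Color vertex 4 with color 1 (neighbor of 1)
  Color vertex 5 with color 1 (neighbor of 1)
  Color vertex 6 with color 1 (neighbor of 1)

Step 2: Conflict found! Vertices 4 and 5 are adjacent but have the same color.
This means the graph contains an odd cycle.

The graph is NOT bipartite.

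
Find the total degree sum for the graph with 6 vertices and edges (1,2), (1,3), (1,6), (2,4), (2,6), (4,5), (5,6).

Step 1: Count edges incident to each vertex:
  deg(1) = 3 (neighbors: 2, 3, 6)
  deg(2) = 3 (neighbors: 1, 4, 6)
  deg(3) = 1 (neighbors: 1)
  deg(4) = 2 (neighbors: 2, 5)
  deg(5) = 2 (neighbors: 4, 6)
  deg(6) = 3 (neighbors: 1, 2, 5)

Step 2: Sum all degrees:
  3 + 3 + 1 + 2 + 2 + 3 = 14

Verification: sum of degrees = 2 * |E| = 2 * 7 = 14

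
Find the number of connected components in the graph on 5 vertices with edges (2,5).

Step 1: Build adjacency list from edges:
  1: (none)
  2: 5
  3: (none)
  4: (none)
  5: 2

Step 2: Run BFS/DFS from vertex 1:
  Visited: {1}
  Reached 1 of 5 vertices

Step 3: Only 1 of 5 vertices reached. Graph is disconnected.
Connected components: {1}, {2, 5}, {3}, {4}
Number of connected components: 4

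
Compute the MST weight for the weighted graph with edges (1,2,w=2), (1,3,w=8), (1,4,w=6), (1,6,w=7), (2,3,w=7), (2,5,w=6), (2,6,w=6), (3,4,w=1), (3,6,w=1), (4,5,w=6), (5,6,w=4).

Apply Kruskal's algorithm (sort edges by weight, add if no cycle):

Sorted edges by weight:
  (3,6) w=1
  (3,4) w=1
  (1,2) w=2
  (5,6) w=4
  (1,4) w=6
  (2,5) w=6
  (2,6) w=6
  (4,5) w=6
  (1,6) w=7
  (2,3) w=7
  (1,3) w=8

Add edge (3,6) w=1 -- no cycle. Running total: 1
Add edge (3,4) w=1 -- no cycle. Running total: 2
Add edge (1,2) w=2 -- no cycle. Running total: 4
Add edge (5,6) w=4 -- no cycle. Running total: 8
Add edge (1,4) w=6 -- no cycle. Running total: 14

MST edges: (3,6,w=1), (3,4,w=1), (1,2,w=2), (5,6,w=4), (1,4,w=6)
Total MST weight: 1 + 1 + 2 + 4 + 6 = 14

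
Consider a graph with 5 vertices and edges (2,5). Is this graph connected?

Step 1: Build adjacency list from edges:
  1: (none)
  2: 5
  3: (none)
  4: (none)
  5: 2

Step 2: Run BFS/DFS from vertex 1:
  Visited: {1}
  Reached 1 of 5 vertices

Step 3: Only 1 of 5 vertices reached. Graph is disconnected.
Connected components: {1}, {2, 5}, {3}, {4}
Answer: No, the graph is not connected (4 components).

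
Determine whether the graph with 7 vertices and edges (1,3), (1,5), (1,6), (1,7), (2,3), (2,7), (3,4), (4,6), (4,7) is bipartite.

Step 1: Attempt 2-coloring using BFS:
  Start at vertex 1, assign color 0
  Color vertex 3 with color 1 (neighbor of 1)
  Color vertex 5 with color 1 (neighbor of 1)
  Color vertex 6 with color 1 (neighbor of 1)
  Color vertex 7 with color 1 (neighbor of 1)
  Color vertex 2 with color 0 (neighbor of 3)
  Color vertex 4 with color 0 (neighbor of 3)

Step 2: 2-coloring succeeded. No conflicts found.
  Set A (color 0): {1, 2, 4}
  Set B (color 1): {3, 5, 6, 7}

The graph is bipartite with partition {1, 2, 4}, {3, 5, 6, 7}.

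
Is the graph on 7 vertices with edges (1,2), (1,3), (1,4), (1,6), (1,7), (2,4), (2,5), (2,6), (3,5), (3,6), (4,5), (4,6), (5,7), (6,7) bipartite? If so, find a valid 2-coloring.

Step 1: Attempt 2-coloring using BFS:
  Start at vertex 1, assign color 0
  Color vertex 2 with color 1 (neighbor of 1)
  Color vertex 3 with color 1 (neighbor of 1)
  Color vertex 4 with color 1 (neighbor of 1)
  Color vertex 6 with color 1 (neighbor of 1)
  Color vertex 7 with color 1 (neighbor of 1)

Step 2: Conflict found! Vertices 2 and 4 are adjacent but have the same color.
This means the graph contains an odd cycle.

The graph is NOT bipartite.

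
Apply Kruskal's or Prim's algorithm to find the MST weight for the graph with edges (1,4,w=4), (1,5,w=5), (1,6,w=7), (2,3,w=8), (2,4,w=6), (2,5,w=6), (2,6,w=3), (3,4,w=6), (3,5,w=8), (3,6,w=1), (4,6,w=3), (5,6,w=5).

Apply Kruskal's algorithm (sort edges by weight, add if no cycle):

Sorted edges by weight:
  (3,6) w=1
  (2,6) w=3
  (4,6) w=3
  (1,4) w=4
  (1,5) w=5
  (5,6) w=5
  (2,4) w=6
  (2,5) w=6
  (3,4) w=6
  (1,6) w=7
  (2,3) w=8
  (3,5) w=8

Add edge (3,6) w=1 -- no cycle. Running total: 1
Add edge (2,6) w=3 -- no cycle. Running total: 4
Add edge (4,6) w=3 -- no cycle. Running total: 7
Add edge (1,4) w=4 -- no cycle. Running total: 11
Add edge (1,5) w=5 -- no cycle. Running total: 16

MST edges: (3,6,w=1), (2,6,w=3), (4,6,w=3), (1,4,w=4), (1,5,w=5)
Total MST weight: 1 + 3 + 3 + 4 + 5 = 16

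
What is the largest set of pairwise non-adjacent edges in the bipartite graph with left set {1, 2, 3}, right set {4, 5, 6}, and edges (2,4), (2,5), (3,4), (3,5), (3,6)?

Step 1: List the neighbors of each left vertex:
  1: (none)
  2: 4, 5
  3: 4, 5, 6

Step 2: Greedily match left vertices, then look for augmenting paths:
  Match 2 -- 4
  Match 3 -- 5
  No augmenting path remains.

Step 3: Verify this is maximum:
  Matching has size 2. The vertex set {2, 3} covers every edge and has size 2; any matching has at most one edge per cover vertex, so 2 is maximum (König's theorem).

Maximum matching: {(2,4), (3,5)}
Size: 2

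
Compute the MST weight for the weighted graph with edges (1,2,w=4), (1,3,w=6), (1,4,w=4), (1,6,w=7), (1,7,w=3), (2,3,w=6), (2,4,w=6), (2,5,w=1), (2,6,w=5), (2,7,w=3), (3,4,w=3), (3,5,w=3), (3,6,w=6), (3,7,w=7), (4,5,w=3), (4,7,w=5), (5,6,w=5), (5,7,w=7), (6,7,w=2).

Apply Kruskal's algorithm (sort edges by weight, add if no cycle):

Sorted edges by weight:
  (2,5) w=1
  (6,7) w=2
  (1,7) w=3
  (2,7) w=3
  (3,4) w=3
  (3,5) w=3
  (4,5) w=3
  (1,2) w=4
  (1,4) w=4
  (2,6) w=5
  (4,7) w=5
  (5,6) w=5
  (1,3) w=6
  (2,3) w=6
  (2,4) w=6
  (3,6) w=6
  (1,6) w=7
  (3,7) w=7
  (5,7) w=7

Add edge (2,5) w=1 -- no cycle. Running total: 1
Add edge (6,7) w=2 -- no cycle. Running total: 3
Add edge (1,7) w=3 -- no cycle. Running total: 6
Add edge (2,7) w=3 -- no cycle. Running total: 9
Add edge (3,4) w=3 -- no cycle. Running total: 12
Add edge (3,5) w=3 -- no cycle. Running total: 15

MST edges: (2,5,w=1), (6,7,w=2), (1,7,w=3), (2,7,w=3), (3,4,w=3), (3,5,w=3)
Total MST weight: 1 + 2 + 3 + 3 + 3 + 3 = 15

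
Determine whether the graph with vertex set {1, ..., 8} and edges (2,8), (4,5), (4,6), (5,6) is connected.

Step 1: Build adjacency list from edges:
  1: (none)
  2: 8
  3: (none)
  4: 5, 6
  5: 4, 6
  6: 4, 5
  7: (none)
  8: 2

Step 2: Run BFS/DFS from vertex 1:
  Visited: {1}
  Reached 1 of 8 vertices

Step 3: Only 1 of 8 vertices reached. Graph is disconnected.
Connected components: {1}, {2, 8}, {3}, {4, 5, 6}, {7}
Answer: No, the graph is not connected (5 components).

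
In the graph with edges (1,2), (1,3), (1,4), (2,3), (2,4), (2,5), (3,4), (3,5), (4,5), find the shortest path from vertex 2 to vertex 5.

Step 1: Build adjacency list:
  1: 2, 3, 4
  2: 1, 3, 4, 5
  3: 1, 2, 4, 5
  4: 1, 2, 3, 5
  5: 2, 3, 4

Step 2: BFS from vertex 2 to find shortest path to 5:
  vertex 1 reached at distance 1
  vertex 3 reached at distance 1
  vertex 4 reached at distance 1
  vertex 5 reached at distance 1

Step 3: Shortest path: 2 -> 5
Path length: 1 edge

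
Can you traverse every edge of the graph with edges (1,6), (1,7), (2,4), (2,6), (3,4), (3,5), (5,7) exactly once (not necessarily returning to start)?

Step 1: Find the degree of each vertex:
  deg(1) = 2
  deg(2) = 2
  deg(3) = 2
  deg(4) = 2
  deg(5) = 2
  deg(6) = 2
  deg(7) = 2

Step 2: Count vertices with odd degree:
  All vertices have even degree (0 odd-degree vertices)

Step 3: Apply Euler's theorem:
  - Eulerian circuit exists iff graph is connected and all vertices have even degree
  - Eulerian path exists iff graph is connected and has 0 or 2 odd-degree vertices

Graph is connected with 0 odd-degree vertices.
Both Eulerian circuit and Eulerian path exist.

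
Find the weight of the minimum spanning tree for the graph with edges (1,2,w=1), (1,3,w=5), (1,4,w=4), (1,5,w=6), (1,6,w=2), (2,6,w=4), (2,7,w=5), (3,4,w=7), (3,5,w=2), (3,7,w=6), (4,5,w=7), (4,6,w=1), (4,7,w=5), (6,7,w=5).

Apply Kruskal's algorithm (sort edges by weight, add if no cycle):

Sorted edges by weight:
  (1,2) w=1
  (4,6) w=1
  (1,6) w=2
  (3,5) w=2
  (1,4) w=4
  (2,6) w=4
  (1,3) w=5
  (2,7) w=5
  (4,7) w=5
  (6,7) w=5
  (1,5) w=6
  (3,7) w=6
  (3,4) w=7
  (4,5) w=7

Add edge (1,2) w=1 -- no cycle. Running total: 1
Add edge (4,6) w=1 -- no cycle. Running total: 2
Add edge (1,6) w=2 -- no cycle. Running total: 4
Add edge (3,5) w=2 -- no cycle. Running total: 6
Skip edge (1,4) w=4 -- would create cycle
Skip edge (2,6) w=4 -- would create cycle
Add edge (1,3) w=5 -- no cycle. Running total: 11
Add edge (2,7) w=5 -- no cycle. Running total: 16

MST edges: (1,2,w=1), (4,6,w=1), (1,6,w=2), (3,5,w=2), (1,3,w=5), (2,7,w=5)
Total MST weight: 1 + 1 + 2 + 2 + 5 + 5 = 16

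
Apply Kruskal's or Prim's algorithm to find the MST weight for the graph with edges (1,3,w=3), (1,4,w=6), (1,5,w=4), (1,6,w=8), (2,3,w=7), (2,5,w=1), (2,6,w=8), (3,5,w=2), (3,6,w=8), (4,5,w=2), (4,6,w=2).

Apply Kruskal's algorithm (sort edges by weight, add if no cycle):

Sorted edges by weight:
  (2,5) w=1
  (3,5) w=2
  (4,5) w=2
  (4,6) w=2
  (1,3) w=3
  (1,5) w=4
  (1,4) w=6
  (2,3) w=7
  (1,6) w=8
  (2,6) w=8
  (3,6) w=8

Add edge (2,5) w=1 -- no cycle. Running total: 1
Add edge (3,5) w=2 -- no cycle. Running total: 3
Add edge (4,5) w=2 -- no cycle. Running total: 5
Add edge (4,6) w=2 -- no cycle. Running total: 7
Add edge (1,3) w=3 -- no cycle. Running total: 10

MST edges: (2,5,w=1), (3,5,w=2), (4,5,w=2), (4,6,w=2), (1,3,w=3)
Total MST weight: 1 + 2 + 2 + 2 + 3 = 10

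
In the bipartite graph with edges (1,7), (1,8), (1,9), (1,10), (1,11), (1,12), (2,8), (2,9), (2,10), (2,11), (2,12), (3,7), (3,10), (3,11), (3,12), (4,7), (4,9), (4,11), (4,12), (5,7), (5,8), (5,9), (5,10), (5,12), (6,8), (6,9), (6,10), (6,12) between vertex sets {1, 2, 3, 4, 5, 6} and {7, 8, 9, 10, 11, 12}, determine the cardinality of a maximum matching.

Step 1: List the neighbors of each left vertex:
  1: 7, 8, 9, 10, 11, 12
  2: 8, 9, 10, 11, 12
  3: 7, 10, 11, 12
  4: 7, 9, 11, 12
  5: 7, 8, 9, 10, 12
  6: 8, 9, 10, 12

Step 2: Greedily match left vertices, then look for augmenting paths:
  Match 1 -- 7
  Match 2 -- 11
  Match 3 -- 10
  Match 4 -- 9
  Match 5 -- 12
  Match 6 -- 8
  No augmenting path remains.

Step 3: Verify this is maximum:
  Matching size 6 = min(|L|, |R|) = min(6, 6), which is an upper bound, so this matching is maximum.

Maximum matching: {(1,7), (2,11), (3,10), (4,9), (5,12), (6,8)}
Size: 6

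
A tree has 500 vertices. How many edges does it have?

A tree on n vertices always has exactly n - 1 edges.
For n = 500: edges = 500 - 1 = 499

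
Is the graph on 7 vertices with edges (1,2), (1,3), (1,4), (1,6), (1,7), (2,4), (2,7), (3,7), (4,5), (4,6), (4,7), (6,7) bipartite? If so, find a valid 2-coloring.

Step 1: Attempt 2-coloring using BFS:
  Start at vertex 1, assign color 0
  Color vertex 2 with color 1 (neighbor of 1)
  Color vertex 3 with color 1 (neighbor of 1)
  Color vertex 4 with color 1 (neighbor of 1)
  Color vertex 6 with color 1 (neighbor of 1)
  Color vertex 7 with color 1 (neighbor of 1)

Step 2: Conflict found! Vertices 2 and 4 are adjacent but have the same color.
This means the graph contains an odd cycle.

The graph is NOT bipartite.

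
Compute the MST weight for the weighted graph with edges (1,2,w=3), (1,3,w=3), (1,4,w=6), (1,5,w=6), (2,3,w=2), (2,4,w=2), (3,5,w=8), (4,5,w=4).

Apply Kruskal's algorithm (sort edges by weight, add if no cycle):

Sorted edges by weight:
  (2,4) w=2
  (2,3) w=2
  (1,2) w=3
  (1,3) w=3
  (4,5) w=4
  (1,4) w=6
  (1,5) w=6
  (3,5) w=8

Add edge (2,4) w=2 -- no cycle. Running total: 2
Add edge (2,3) w=2 -- no cycle. Running total: 4
Add edge (1,2) w=3 -- no cycle. Running total: 7
Skip edge (1,3) w=3 -- would create cycle
Add edge (4,5) w=4 -- no cycle. Running total: 11

MST edges: (2,4,w=2), (2,3,w=2), (1,2,w=3), (4,5,w=4)
Total MST weight: 2 + 2 + 3 + 4 = 11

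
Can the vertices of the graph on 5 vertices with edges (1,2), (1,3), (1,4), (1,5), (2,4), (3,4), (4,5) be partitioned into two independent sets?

Step 1: Attempt 2-coloring using BFS:
  Start at vertex 1, assign color 0
  Color vertex 2 with color 1 (neighbor of 1)
  Color vertex 3 with color 1 (neighbor of 1)
  Color vertex 4 with color 1 (neighbor of 1)
  Color vertex 5 with color 1 (neighbor of 1)

Step 2: Conflict found! Vertices 2 and 4 are adjacent but have the same color.
This means the graph contains an odd cycle.

The graph is NOT bipartite.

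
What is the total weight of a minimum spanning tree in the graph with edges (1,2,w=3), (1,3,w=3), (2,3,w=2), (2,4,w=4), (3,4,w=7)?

Apply Kruskal's algorithm (sort edges by weight, add if no cycle):

Sorted edges by weight:
  (2,3) w=2
  (1,2) w=3
  (1,3) w=3
  (2,4) w=4
  (3,4) w=7

Add edge (2,3) w=2 -- no cycle. Running total: 2
Add edge (1,2) w=3 -- no cycle. Running total: 5
Skip edge (1,3) w=3 -- would create cycle
Add edge (2,4) w=4 -- no cycle. Running total: 9

MST edges: (2,3,w=2), (1,2,w=3), (2,4,w=4)
Total MST weight: 2 + 3 + 4 = 9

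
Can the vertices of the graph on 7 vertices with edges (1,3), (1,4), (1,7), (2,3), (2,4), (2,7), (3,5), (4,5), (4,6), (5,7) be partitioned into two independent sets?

Step 1: Attempt 2-coloring using BFS:
  Start at vertex 1, assign color 0
  Color vertex 3 with color 1 (neighbor of 1)
  Color vertex 4 with color 1 (neighbor of 1)
  Color vertex 7 with color 1 (neighbor of 1)
  Color vertex 2 with color 0 (neighbor of 3)
  Color vertex 5 with color 0 (neighbor of 3)
  Color vertex 6 with color 0 (neighbor of 4)

Step 2: 2-coloring succeeded. No conflicts found.
  Set A (color 0): {1, 2, 5, 6}
  Set B (color 1): {3, 4, 7}

The graph is bipartite with partition {1, 2, 5, 6}, {3, 4, 7}.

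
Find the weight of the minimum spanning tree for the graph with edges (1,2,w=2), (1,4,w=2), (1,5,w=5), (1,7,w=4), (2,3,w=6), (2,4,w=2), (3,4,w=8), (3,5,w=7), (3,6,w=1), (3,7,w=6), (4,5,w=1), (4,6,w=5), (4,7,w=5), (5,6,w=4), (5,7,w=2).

Apply Kruskal's algorithm (sort edges by weight, add if no cycle):

Sorted edges by weight:
  (3,6) w=1
  (4,5) w=1
  (1,4) w=2
  (1,2) w=2
  (2,4) w=2
  (5,7) w=2
  (1,7) w=4
  (5,6) w=4
  (1,5) w=5
  (4,6) w=5
  (4,7) w=5
  (2,3) w=6
  (3,7) w=6
  (3,5) w=7
  (3,4) w=8

Add edge (3,6) w=1 -- no cycle. Running total: 1
Add edge (4,5) w=1 -- no cycle. Running total: 2
Add edge (1,4) w=2 -- no cycle. Running total: 4
Add edge (1,2) w=2 -- no cycle. Running total: 6
Skip edge (2,4) w=2 -- would create cycle
Add edge (5,7) w=2 -- no cycle. Running total: 8
Skip edge (1,7) w=4 -- would create cycle
Add edge (5,6) w=4 -- no cycle. Running total: 12

MST edges: (3,6,w=1), (4,5,w=1), (1,4,w=2), (1,2,w=2), (5,7,w=2), (5,6,w=4)
Total MST weight: 1 + 1 + 2 + 2 + 2 + 4 = 12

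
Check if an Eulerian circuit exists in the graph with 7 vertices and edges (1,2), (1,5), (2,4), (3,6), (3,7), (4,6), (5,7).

Step 1: Find the degree of each vertex:
  deg(1) = 2
  deg(2) = 2
  deg(3) = 2
  deg(4) = 2
  deg(5) = 2
  deg(6) = 2
  deg(7) = 2

Step 2: Count vertices with odd degree:
  All vertices have even degree (0 odd-degree vertices)

Step 3: Apply Euler's theorem:
  - Eulerian circuit exists iff graph is connected and all vertices have even degree
  - Eulerian path exists iff graph is connected and has 0 or 2 odd-degree vertices

Graph is connected with 0 odd-degree vertices.
Both Eulerian circuit and Eulerian path exist.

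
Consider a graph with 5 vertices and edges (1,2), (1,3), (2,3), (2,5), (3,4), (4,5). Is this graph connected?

Step 1: Build adjacency list from edges:
  1: 2, 3
  2: 1, 3, 5
  3: 1, 2, 4
  4: 3, 5
  5: 2, 4

Step 2: Run BFS/DFS from vertex 1:
  Visited: {1, 2, 3, 5, 4}
  Reached 5 of 5 vertices

Step 3: All 5 vertices reached from vertex 1, so the graph is connected.
Answer: Yes, the graph is connected.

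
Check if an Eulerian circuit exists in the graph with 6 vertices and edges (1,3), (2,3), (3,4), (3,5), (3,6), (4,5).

Step 1: Find the degree of each vertex:
  deg(1) = 1
  deg(2) = 1
  deg(3) = 5
  deg(4) = 2
  deg(5) = 2
  deg(6) = 1

Step 2: Count vertices with odd degree:
  Odd-degree vertices: 1, 2, 3, 6 (4 total)

Step 3: Apply Euler's theorem:
  - Eulerian circuit exists iff graph is connected and all vertices have even degree
  - Eulerian path exists iff graph is connected and has 0 or 2 odd-degree vertices

Graph has 4 odd-degree vertices (need 0 or 2).
Neither Eulerian path nor Eulerian circuit exists.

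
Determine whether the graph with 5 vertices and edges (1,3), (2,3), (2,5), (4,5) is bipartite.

Step 1: Attempt 2-coloring using BFS:
  Start at vertex 1, assign color 0
  Color vertex 3 with color 1 (neighbor of 1)
  Color vertex 2 with color 0 (neighbor of 3)
  Color vertex 5 with color 1 (neighbor of 2)
  Color vertex 4 with color 0 (neighbor of 5)

Step 2: 2-coloring succeeded. No conflicts found.
  Set A (color 0): {1, 2, 4}
  Set B (color 1): {3, 5}

The graph is bipartite with partition {1, 2, 4}, {3, 5}.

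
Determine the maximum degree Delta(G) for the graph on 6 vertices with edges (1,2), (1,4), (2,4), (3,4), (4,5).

Step 1: Count edges incident to each vertex:
  deg(1) = 2 (neighbors: 2, 4)
  deg(2) = 2 (neighbors: 1, 4)
  deg(3) = 1 (neighbors: 4)
  deg(4) = 4 (neighbors: 1, 2, 3, 5)
  deg(5) = 1 (neighbors: 4)
  deg(6) = 0 (neighbors: none)

Step 2: Find maximum:
  max(2, 2, 1, 4, 1, 0) = 4 (vertex 4)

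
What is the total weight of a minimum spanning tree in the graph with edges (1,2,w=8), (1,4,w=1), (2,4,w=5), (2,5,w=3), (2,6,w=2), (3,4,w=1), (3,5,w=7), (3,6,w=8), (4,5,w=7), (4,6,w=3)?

Apply Kruskal's algorithm (sort edges by weight, add if no cycle):

Sorted edges by weight:
  (1,4) w=1
  (3,4) w=1
  (2,6) w=2
  (2,5) w=3
  (4,6) w=3
  (2,4) w=5
  (3,5) w=7
  (4,5) w=7
  (1,2) w=8
  (3,6) w=8

Add edge (1,4) w=1 -- no cycle. Running total: 1
Add edge (3,4) w=1 -- no cycle. Running total: 2
Add edge (2,6) w=2 -- no cycle. Running total: 4
Add edge (2,5) w=3 -- no cycle. Running total: 7
Add edge (4,6) w=3 -- no cycle. Running total: 10

MST edges: (1,4,w=1), (3,4,w=1), (2,6,w=2), (2,5,w=3), (4,6,w=3)
Total MST weight: 1 + 1 + 2 + 3 + 3 = 10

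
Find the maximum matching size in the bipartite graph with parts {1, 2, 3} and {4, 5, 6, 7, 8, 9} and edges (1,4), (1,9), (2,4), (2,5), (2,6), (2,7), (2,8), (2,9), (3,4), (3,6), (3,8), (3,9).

Step 1: List the neighbors of each left vertex:
  1: 4, 9
  2: 4, 5, 6, 7, 8, 9
  3: 4, 6, 8, 9

Step 2: Greedily match left vertices, then look for augmenting paths:
  Match 1 -- 4
  Match 2 -- 5
  Match 3 -- 6
  No augmenting path remains.

Step 3: Verify this is maximum:
  Matching size 3 = min(|L|, |R|) = min(3, 6), which is an upper bound, so this matching is maximum.

Maximum matching: {(1,4), (2,5), (3,6)}
Size: 3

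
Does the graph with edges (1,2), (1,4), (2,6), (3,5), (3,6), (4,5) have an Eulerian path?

Step 1: Find the degree of each vertex:
  deg(1) = 2
  deg(2) = 2
  deg(3) = 2
  deg(4) = 2
  deg(5) = 2
  deg(6) = 2

Step 2: Count vertices with odd degree:
  All vertices have even degree (0 odd-degree vertices)

Step 3: Apply Euler's theorem:
  - Eulerian circuit exists iff graph is connected and all vertices have even degree
  - Eulerian path exists iff graph is connected and has 0 or 2 odd-degree vertices

Graph is connected with 0 odd-degree vertices.
Both Eulerian circuit and Eulerian path exist.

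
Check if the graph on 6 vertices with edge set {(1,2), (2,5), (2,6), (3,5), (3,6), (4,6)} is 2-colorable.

Step 1: Attempt 2-coloring using BFS:
  Start at vertex 1, assign color 0
  Color vertex 2 with color 1 (neighbor of 1)
  Color vertex 5 with color 0 (neighbor of 2)
  Color vertex 6 with color 0 (neighbor of 2)
  Color vertex 3 with color 1 (neighbor of 5)
  Color vertex 4 with color 1 (neighbor of 6)

Step 2: 2-coloring succeeded. No conflicts found.
  Set A (color 0): {1, 5, 6}
  Set B (color 1): {2, 3, 4}

The graph is bipartite with partition {1, 5, 6}, {2, 3, 4}.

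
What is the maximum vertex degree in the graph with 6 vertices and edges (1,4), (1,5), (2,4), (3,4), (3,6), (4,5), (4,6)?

Step 1: Count edges incident to each vertex:
  deg(1) = 2 (neighbors: 4, 5)
  deg(2) = 1 (neighbors: 4)
  deg(3) = 2 (neighbors: 4, 6)
  deg(4) = 5 (neighbors: 1, 2, 3, 5, 6)
  deg(5) = 2 (neighbors: 1, 4)
  deg(6) = 2 (neighbors: 3, 4)

Step 2: Find maximum:
  max(2, 1, 2, 5, 2, 2) = 5 (vertex 4)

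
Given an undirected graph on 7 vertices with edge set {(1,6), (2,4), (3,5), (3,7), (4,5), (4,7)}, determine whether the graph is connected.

Step 1: Build adjacency list from edges:
  1: 6
  2: 4
  3: 5, 7
  4: 2, 5, 7
  5: 3, 4
  6: 1
  7: 3, 4

Step 2: Run BFS/DFS from vertex 1:
  Visited: {1, 6}
  Reached 2 of 7 vertices

Step 3: Only 2 of 7 vertices reached. Graph is disconnected.
Connected components: {1, 6}, {2, 3, 4, 5, 7}
Answer: No, the graph is not connected (2 components).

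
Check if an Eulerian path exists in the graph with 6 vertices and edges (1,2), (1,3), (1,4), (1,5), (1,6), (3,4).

Step 1: Find the degree of each vertex:
  deg(1) = 5
  deg(2) = 1
  deg(3) = 2
  deg(4) = 2
  deg(5) = 1
  deg(6) = 1

Step 2: Count vertices with odd degree:
  Odd-degree vertices: 1, 2, 5, 6 (4 total)

Step 3: Apply Euler's theorem:
  - Eulerian circuit exists iff graph is connected and all vertices have even degree
  - Eulerian path exists iff graph is connected and has 0 or 2 odd-degree vertices

Graph has 4 odd-degree vertices (need 0 or 2).
Neither Eulerian path nor Eulerian circuit exists.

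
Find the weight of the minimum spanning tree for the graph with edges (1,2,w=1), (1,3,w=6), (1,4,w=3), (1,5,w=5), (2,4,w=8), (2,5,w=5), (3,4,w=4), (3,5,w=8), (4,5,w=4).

Apply Kruskal's algorithm (sort edges by weight, add if no cycle):

Sorted edges by weight:
  (1,2) w=1
  (1,4) w=3
  (3,4) w=4
  (4,5) w=4
  (1,5) w=5
  (2,5) w=5
  (1,3) w=6
  (2,4) w=8
  (3,5) w=8

Add edge (1,2) w=1 -- no cycle. Running total: 1
Add edge (1,4) w=3 -- no cycle. Running total: 4
Add edge (3,4) w=4 -- no cycle. Running total: 8
Add edge (4,5) w=4 -- no cycle. Running total: 12

MST edges: (1,2,w=1), (1,4,w=3), (3,4,w=4), (4,5,w=4)
Total MST weight: 1 + 3 + 4 + 4 = 12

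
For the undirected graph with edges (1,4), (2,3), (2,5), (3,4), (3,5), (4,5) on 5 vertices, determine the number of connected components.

Step 1: Build adjacency list from edges:
  1: 4
  2: 3, 5
  3: 2, 4, 5
  4: 1, 3, 5
  5: 2, 3, 4

Step 2: Run BFS/DFS from vertex 1:
  Visited: {1, 4, 3, 5, 2}
  Reached 5 of 5 vertices

Step 3: All 5 vertices reached from vertex 1, so the graph is connected.
Number of connected components: 1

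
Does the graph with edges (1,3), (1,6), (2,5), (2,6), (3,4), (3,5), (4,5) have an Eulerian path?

Step 1: Find the degree of each vertex:
  deg(1) = 2
  deg(2) = 2
  deg(3) = 3
  deg(4) = 2
  deg(5) = 3
  deg(6) = 2

Step 2: Count vertices with odd degree:
  Odd-degree vertices: 3, 5 (2 total)

Step 3: Apply Euler's theorem:
  - Eulerian circuit exists iff graph is connected and all vertices have even degree
  - Eulerian path exists iff graph is connected and has 0 or 2 odd-degree vertices

Graph is connected with exactly 2 odd-degree vertices (3, 5).
Eulerian path exists (starting and ending at the odd-degree vertices), but no Eulerian circuit.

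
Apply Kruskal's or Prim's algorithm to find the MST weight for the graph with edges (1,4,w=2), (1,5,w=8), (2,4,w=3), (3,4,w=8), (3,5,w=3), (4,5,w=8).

Apply Kruskal's algorithm (sort edges by weight, add if no cycle):

Sorted edges by weight:
  (1,4) w=2
  (2,4) w=3
  (3,5) w=3
  (1,5) w=8
  (3,4) w=8
  (4,5) w=8

Add edge (1,4) w=2 -- no cycle. Running total: 2
Add edge (2,4) w=3 -- no cycle. Running total: 5
Add edge (3,5) w=3 -- no cycle. Running total: 8
Add edge (1,5) w=8 -- no cycle. Running total: 16

MST edges: (1,4,w=2), (2,4,w=3), (3,5,w=3), (1,5,w=8)
Total MST weight: 2 + 3 + 3 + 8 = 16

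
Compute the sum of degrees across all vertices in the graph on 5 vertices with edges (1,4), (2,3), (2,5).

Step 1: Count edges incident to each vertex:
  deg(1) = 1 (neighbors: 4)
  deg(2) = 2 (neighbors: 3, 5)
  deg(3) = 1 (neighbors: 2)
  deg(4) = 1 (neighbors: 1)
  deg(5) = 1 (neighbors: 2)

Step 2: Sum all degrees:
  1 + 2 + 1 + 1 + 1 = 6

Verification: sum of degrees = 2 * |E| = 2 * 3 = 6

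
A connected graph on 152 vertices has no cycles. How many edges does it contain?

A tree on n vertices always has exactly n - 1 edges.
For n = 152: edges = 152 - 1 = 151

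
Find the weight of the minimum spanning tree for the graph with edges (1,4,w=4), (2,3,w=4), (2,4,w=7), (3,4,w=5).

Apply Kruskal's algorithm (sort edges by weight, add if no cycle):

Sorted edges by weight:
  (1,4) w=4
  (2,3) w=4
  (3,4) w=5
  (2,4) w=7

Add edge (1,4) w=4 -- no cycle. Running total: 4
Add edge (2,3) w=4 -- no cycle. Running total: 8
Add edge (3,4) w=5 -- no cycle. Running total: 13

MST edges: (1,4,w=4), (2,3,w=4), (3,4,w=5)
Total MST weight: 4 + 4 + 5 = 13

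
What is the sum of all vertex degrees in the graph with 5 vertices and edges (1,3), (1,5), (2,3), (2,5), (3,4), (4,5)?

Step 1: Count edges incident to each vertex:
  deg(1) = 2 (neighbors: 3, 5)
  deg(2) = 2 (neighbors: 3, 5)
  deg(3) = 3 (neighbors: 1, 2, 4)
  deg(4) = 2 (neighbors: 3, 5)
  deg(5) = 3 (neighbors: 1, 2, 4)

Step 2: Sum all degrees:
  2 + 2 + 3 + 2 + 3 = 12

Verification: sum of degrees = 2 * |E| = 2 * 6 = 12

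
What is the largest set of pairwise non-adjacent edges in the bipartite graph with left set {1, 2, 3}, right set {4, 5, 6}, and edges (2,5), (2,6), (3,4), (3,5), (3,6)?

Step 1: List the neighbors of each left vertex:
  1: (none)
  2: 5, 6
  3: 4, 5, 6

Step 2: Greedily match left vertices, then look for augmenting paths:
  Match 2 -- 5
  Match 3 -- 4
  No augmenting path remains.

Step 3: Verify this is maximum:
  Matching has size 2. The vertex set {2, 3} covers every edge and has size 2; any matching has at most one edge per cover vertex, so 2 is maximum (König's theorem).

Maximum matching: {(2,5), (3,4)}
Size: 2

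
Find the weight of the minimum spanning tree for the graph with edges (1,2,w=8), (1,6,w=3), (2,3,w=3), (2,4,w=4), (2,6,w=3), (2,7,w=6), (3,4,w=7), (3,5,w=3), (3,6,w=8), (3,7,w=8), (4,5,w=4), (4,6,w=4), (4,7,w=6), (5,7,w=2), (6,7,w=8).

Apply Kruskal's algorithm (sort edges by weight, add if no cycle):

Sorted edges by weight:
  (5,7) w=2
  (1,6) w=3
  (2,3) w=3
  (2,6) w=3
  (3,5) w=3
  (2,4) w=4
  (4,6) w=4
  (4,5) w=4
  (2,7) w=6
  (4,7) w=6
  (3,4) w=7
  (1,2) w=8
  (3,6) w=8
  (3,7) w=8
  (6,7) w=8

Add edge (5,7) w=2 -- no cycle. Running total: 2
Add edge (1,6) w=3 -- no cycle. Running total: 5
Add edge (2,3) w=3 -- no cycle. Running total: 8
Add edge (2,6) w=3 -- no cycle. Running total: 11
Add edge (3,5) w=3 -- no cycle. Running total: 14
Add edge (2,4) w=4 -- no cycle. Running total: 18

MST edges: (5,7,w=2), (1,6,w=3), (2,3,w=3), (2,6,w=3), (3,5,w=3), (2,4,w=4)
Total MST weight: 2 + 3 + 3 + 3 + 3 + 4 = 18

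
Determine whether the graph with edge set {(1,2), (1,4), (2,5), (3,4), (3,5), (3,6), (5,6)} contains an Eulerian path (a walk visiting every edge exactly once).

Step 1: Find the degree of each vertex:
  deg(1) = 2
  deg(2) = 2
  deg(3) = 3
  deg(4) = 2
  deg(5) = 3
  deg(6) = 2

Step 2: Count vertices with odd degree:
  Odd-degree vertices: 3, 5 (2 total)

Step 3: Apply Euler's theorem:
  - Eulerian circuit exists iff graph is connected and all vertices have even degree
  - Eulerian path exists iff graph is connected and has 0 or 2 odd-degree vertices

Graph is connected with exactly 2 odd-degree vertices (3, 5).
Eulerian path exists (starting and ending at the odd-degree vertices), but no Eulerian circuit.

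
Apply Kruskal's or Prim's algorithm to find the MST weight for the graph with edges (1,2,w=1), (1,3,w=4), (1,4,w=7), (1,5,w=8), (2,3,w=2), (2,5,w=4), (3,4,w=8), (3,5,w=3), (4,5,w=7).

Apply Kruskal's algorithm (sort edges by weight, add if no cycle):

Sorted edges by weight:
  (1,2) w=1
  (2,3) w=2
  (3,5) w=3
  (1,3) w=4
  (2,5) w=4
  (1,4) w=7
  (4,5) w=7
  (1,5) w=8
  (3,4) w=8

Add edge (1,2) w=1 -- no cycle. Running total: 1
Add edge (2,3) w=2 -- no cycle. Running total: 3
Add edge (3,5) w=3 -- no cycle. Running total: 6
Skip edge (1,3) w=4 -- would create cycle
Skip edge (2,5) w=4 -- would create cycle
Add edge (1,4) w=7 -- no cycle. Running total: 13

MST edges: (1,2,w=1), (2,3,w=2), (3,5,w=3), (1,4,w=7)
Total MST weight: 1 + 2 + 3 + 7 = 13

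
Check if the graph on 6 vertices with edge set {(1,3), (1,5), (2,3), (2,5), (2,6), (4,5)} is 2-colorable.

Step 1: Attempt 2-coloring using BFS:
  Start at vertex 1, assign color 0
  Color vertex 3 with color 1 (neighbor of 1)
  Color vertex 5 with color 1 (neighbor of 1)
  Color vertex 2 with color 0 (neighbor of 3)
  Color vertex 4 with color 0 (neighbor of 5)
  Color vertex 6 with color 1 (neighbor of 2)

Step 2: 2-coloring succeeded. No conflicts found.
  Set A (color 0): {1, 2, 4}
  Set B (color 1): {3, 5, 6}

The graph is bipartite with partition {1, 2, 4}, {3, 5, 6}.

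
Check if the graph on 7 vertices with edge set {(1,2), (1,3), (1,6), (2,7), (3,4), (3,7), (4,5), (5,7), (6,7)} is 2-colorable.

Step 1: Attempt 2-coloring using BFS:
  Start at vertex 1, assign color 0
  Color vertex 2 with color 1 (neighbor of 1)
  Color vertex 3 with color 1 (neighbor of 1)
  Color vertex 6 with color 1 (neighbor of 1)
  Color vertex 7 with color 0 (neighbor of 2)
  Color vertex 4 with color 0 (neighbor of 3)
  Color vertex 5 with color 1 (neighbor of 7)

Step 2: 2-coloring succeeded. No conflicts found.
  Set A (color 0): {1, 4, 7}
  Set B (color 1): {2, 3, 5, 6}

The graph is bipartite with partition {1, 4, 7}, {2, 3, 5, 6}.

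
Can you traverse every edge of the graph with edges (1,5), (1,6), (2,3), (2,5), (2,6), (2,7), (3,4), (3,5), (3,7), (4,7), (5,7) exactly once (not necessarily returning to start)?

Step 1: Find the degree of each vertex:
  deg(1) = 2
  deg(2) = 4
  deg(3) = 4
  deg(4) = 2
  deg(5) = 4
  deg(6) = 2
  deg(7) = 4

Step 2: Count vertices with odd degree:
  All vertices have even degree (0 odd-degree vertices)

Step 3: Apply Euler's theorem:
  - Eulerian circuit exists iff graph is connected and all vertices have even degree
  - Eulerian path exists iff graph is connected and has 0 or 2 odd-degree vertices

Graph is connected with 0 odd-degree vertices.
Both Eulerian circuit and Eulerian path exist.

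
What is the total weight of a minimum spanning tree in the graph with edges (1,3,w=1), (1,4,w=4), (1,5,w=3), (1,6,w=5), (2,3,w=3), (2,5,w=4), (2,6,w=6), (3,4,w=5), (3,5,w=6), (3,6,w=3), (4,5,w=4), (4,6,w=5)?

Apply Kruskal's algorithm (sort edges by weight, add if no cycle):

Sorted edges by weight:
  (1,3) w=1
  (1,5) w=3
  (2,3) w=3
  (3,6) w=3
  (1,4) w=4
  (2,5) w=4
  (4,5) w=4
  (1,6) w=5
  (3,4) w=5
  (4,6) w=5
  (2,6) w=6
  (3,5) w=6

Add edge (1,3) w=1 -- no cycle. Running total: 1
Add edge (1,5) w=3 -- no cycle. Running total: 4
Add edge (2,3) w=3 -- no cycle. Running total: 7
Add edge (3,6) w=3 -- no cycle. Running total: 10
Add edge (1,4) w=4 -- no cycle. Running total: 14

MST edges: (1,3,w=1), (1,5,w=3), (2,3,w=3), (3,6,w=3), (1,4,w=4)
Total MST weight: 1 + 3 + 3 + 3 + 4 = 14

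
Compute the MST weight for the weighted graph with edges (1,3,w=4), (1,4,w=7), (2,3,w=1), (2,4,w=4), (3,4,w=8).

Apply Kruskal's algorithm (sort edges by weight, add if no cycle):

Sorted edges by weight:
  (2,3) w=1
  (1,3) w=4
  (2,4) w=4
  (1,4) w=7
  (3,4) w=8

Add edge (2,3) w=1 -- no cycle. Running total: 1
Add edge (1,3) w=4 -- no cycle. Running total: 5
Add edge (2,4) w=4 -- no cycle. Running total: 9

MST edges: (2,3,w=1), (1,3,w=4), (2,4,w=4)
Total MST weight: 1 + 4 + 4 = 9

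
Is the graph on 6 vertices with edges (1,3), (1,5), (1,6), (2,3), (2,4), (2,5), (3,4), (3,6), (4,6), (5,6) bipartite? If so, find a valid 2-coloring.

Step 1: Attempt 2-coloring using BFS:
  Start at vertex 1, assign color 0
  Color vertex 3 with color 1 (neighbor of 1)
  Color vertex 5 with color 1 (neighbor of 1)
  Color vertex 6 with color 1 (neighbor of 1)
  Color vertex 2 with color 0 (neighbor of 3)
  Color vertex 4 with color 0 (neighbor of 3)

Step 2: Conflict found! Vertices 3 and 6 are adjacent but have the same color.
This means the graph contains an odd cycle.

The graph is NOT bipartite.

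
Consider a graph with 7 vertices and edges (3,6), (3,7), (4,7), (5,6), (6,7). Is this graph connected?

Step 1: Build adjacency list from edges:
  1: (none)
  2: (none)
  3: 6, 7
  4: 7
  5: 6
  6: 3, 5, 7
  7: 3, 4, 6

Step 2: Run BFS/DFS from vertex 1:
  Visited: {1}
  Reached 1 of 7 vertices

Step 3: Only 1 of 7 vertices reached. Graph is disconnected.
Connected components: {1}, {2}, {3, 4, 5, 6, 7}
Answer: No, the graph is not connected (3 components).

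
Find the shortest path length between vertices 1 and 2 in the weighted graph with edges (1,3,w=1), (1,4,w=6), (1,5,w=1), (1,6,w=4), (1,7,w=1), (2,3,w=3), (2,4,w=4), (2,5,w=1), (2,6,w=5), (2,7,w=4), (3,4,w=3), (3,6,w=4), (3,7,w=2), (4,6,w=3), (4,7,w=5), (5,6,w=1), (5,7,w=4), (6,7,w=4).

Step 1: Build adjacency list with weights:
  1: 3(w=1), 4(w=6), 5(w=1), 6(w=4), 7(w=1)
  2: 3(w=3), 4(w=4), 5(w=1), 6(w=5), 7(w=4)
  3: 1(w=1), 2(w=3), 4(w=3), 6(w=4), 7(w=2)
  4: 1(w=6), 2(w=4), 3(w=3), 6(w=3), 7(w=5)
  5: 1(w=1), 2(w=1), 6(w=1), 7(w=4)
  6: 1(w=4), 2(w=5), 3(w=4), 4(w=3), 5(w=1), 7(w=4)
  7: 1(w=1), 2(w=4), 3(w=2), 4(w=5), 5(w=4), 6(w=4)

Step 2: Apply Dijkstra's algorithm from vertex 1:
  Visit vertex 1 (distance=0)
    Update dist[3] = 1
    Update dist[4] = 6
    Update dist[5] = 1
    Update dist[6] = 4
    Update dist[7] = 1
  Visit vertex 3 (distance=1)
    Update dist[2] = 4
    Update dist[4] = 4
  Visit vertex 5 (distance=1)
    Update dist[2] = 2
    Update dist[6] = 2
  Visit vertex 7 (distance=1)
  Visit vertex 2 (distance=2)

Step 3: Shortest path: 1 -> 5 -> 2
Total weight: 1 + 1 = 2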